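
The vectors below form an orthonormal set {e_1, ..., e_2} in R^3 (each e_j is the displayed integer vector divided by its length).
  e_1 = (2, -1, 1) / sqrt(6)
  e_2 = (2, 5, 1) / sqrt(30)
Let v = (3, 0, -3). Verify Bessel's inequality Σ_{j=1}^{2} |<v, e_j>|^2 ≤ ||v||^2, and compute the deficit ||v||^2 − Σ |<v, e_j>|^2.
Σ |<v, e_j>|^2 = 9/5; ||v||^2 = 18; deficit = 81/5

Write each e_j = u_j / sqrt(<u_j, u_j>) where u_j is the displayed integer vector. Then <v, e_j> = <v, u_j> / sqrt(<u_j, u_j>), so |<v, e_j>|^2 = <v, u_j>^2 / <u_j, u_j>.
Coefficients: <v, e_1> = 3/sqrt(6), <v, e_2> = 3/sqrt(30).
Square and sum: Σ |<v, e_j>|^2 = 9/5.
Compute ||v||^2 = v·v = 18.
Deficit = 18 − 9/5 = 81/5 ≥ 0, confirming Bessel's inequality. (The deficit equals ||v − Σ <v,e_j> e_j||^2, the squared distance from v to span{e_j}.)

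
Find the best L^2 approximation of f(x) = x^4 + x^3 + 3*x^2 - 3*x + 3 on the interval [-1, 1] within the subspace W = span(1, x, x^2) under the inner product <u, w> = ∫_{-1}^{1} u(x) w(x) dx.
g(x) = 27*x^2/7 - 12*x/5 + 102/35

The best approximation g ∈ W is the orthogonal projection of f onto W. Writing g = a_0 + a_1 x + a_2 x^2, the coefficients solve the normal equations G · a = b where
  G_{ij} = <φ_i, φ_j> and b_i = <f, φ_i>, with φ_0 = 1, φ_1 = x, φ_2 = x^2.
G =
  [2, 0, 2/3]
  [0, 2/3, 0]
  [2/3, 0, 2/5],
b = (42/5, -8/5, 122/35).
Solving gives a_0 = 102/35, a_1 = -12/5, a_2 = 27/7, so
  g(x) = 27*x^2/7 - 12*x/5 + 102/35.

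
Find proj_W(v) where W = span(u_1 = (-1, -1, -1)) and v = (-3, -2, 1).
proj_W(v) = (-4/3, -4/3, -4/3)

Set up U = [u_1 | ... | u_1] ∈ R^(3×1). The projector onto W = col(U) is P = U (U^T U)^(-1) U^T.
Compute U^T U =
  [3],
and U^T v = (4).
Solve U^T U · c = U^T v for the coefficients: c = (4/3). The projection is proj_W(v) = U c.
Check: (v - proj_W(v)) · u_1 = 0  (should be 0).
Result: proj_W(v) = (-4/3, -4/3, -4/3).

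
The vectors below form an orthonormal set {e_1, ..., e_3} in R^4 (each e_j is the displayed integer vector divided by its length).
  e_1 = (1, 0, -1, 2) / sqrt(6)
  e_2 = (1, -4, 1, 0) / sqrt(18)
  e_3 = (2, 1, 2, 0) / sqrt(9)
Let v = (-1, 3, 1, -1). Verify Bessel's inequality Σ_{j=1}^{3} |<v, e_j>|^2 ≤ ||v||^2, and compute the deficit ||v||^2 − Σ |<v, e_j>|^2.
Σ |<v, e_j>|^2 = 35/3; ||v||^2 = 12; deficit = 1/3

Write each e_j = u_j / sqrt(<u_j, u_j>) where u_j is the displayed integer vector. Then <v, e_j> = <v, u_j> / sqrt(<u_j, u_j>), so |<v, e_j>|^2 = <v, u_j>^2 / <u_j, u_j>.
Coefficients: <v, e_1> = -4/sqrt(6), <v, e_2> = -12/sqrt(18), <v, e_3> = 3/sqrt(9).
Square and sum: Σ |<v, e_j>|^2 = 35/3.
Compute ||v||^2 = v·v = 12.
Deficit = 12 − 35/3 = 1/3 ≥ 0, confirming Bessel's inequality. (The deficit equals ||v − Σ <v,e_j> e_j||^2, the squared distance from v to span{e_j}.)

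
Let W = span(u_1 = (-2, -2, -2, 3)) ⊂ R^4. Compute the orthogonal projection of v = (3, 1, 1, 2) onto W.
proj_W(v) = (8/21, 8/21, 8/21, -4/7)

Set up U = [u_1 | ... | u_1] ∈ R^(4×1). The projector onto W = col(U) is P = U (U^T U)^(-1) U^T.
Compute U^T U =
  [21],
and U^T v = (-4).
Solve U^T U · c = U^T v for the coefficients: c = (-4/21). The projection is proj_W(v) = U c.
Check: (v - proj_W(v)) · u_1 = 0  (should be 0).
Result: proj_W(v) = (8/21, 8/21, 8/21, -4/7).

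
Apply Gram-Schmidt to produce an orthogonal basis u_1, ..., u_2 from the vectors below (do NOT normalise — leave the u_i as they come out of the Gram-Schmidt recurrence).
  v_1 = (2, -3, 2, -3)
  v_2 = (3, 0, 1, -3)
Orthogonal basis:
  u_1 = (2, -3, 2, -3)
  u_2 = (22/13, 51/26, -4/13, -27/26)

Apply the Gram-Schmidt recurrence
  u_1 = v_1
  u_i = v_i − Σ_{j<i} ((v_i · u_j) / (u_j · u_j)) · u_j.

Step by step this gives:
  u_1 = (2, -3, 2, -3)
  u_2 = (22/13, 51/26, -4/13, -27/26)

Orthogonality check:
  u_2 · u_1 = 0 (should be 0)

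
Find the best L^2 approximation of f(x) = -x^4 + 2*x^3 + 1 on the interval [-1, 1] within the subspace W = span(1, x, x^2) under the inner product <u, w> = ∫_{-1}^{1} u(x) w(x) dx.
g(x) = -6*x^2/7 + 6*x/5 + 38/35

The best approximation g ∈ W is the orthogonal projection of f onto W. Writing g = a_0 + a_1 x + a_2 x^2, the coefficients solve the normal equations G · a = b where
  G_{ij} = <φ_i, φ_j> and b_i = <f, φ_i>, with φ_0 = 1, φ_1 = x, φ_2 = x^2.
G =
  [2, 0, 2/3]
  [0, 2/3, 0]
  [2/3, 0, 2/5],
b = (8/5, 4/5, 8/21).
Solving gives a_0 = 38/35, a_1 = 6/5, a_2 = -6/7, so
  g(x) = -6*x^2/7 + 6*x/5 + 38/35.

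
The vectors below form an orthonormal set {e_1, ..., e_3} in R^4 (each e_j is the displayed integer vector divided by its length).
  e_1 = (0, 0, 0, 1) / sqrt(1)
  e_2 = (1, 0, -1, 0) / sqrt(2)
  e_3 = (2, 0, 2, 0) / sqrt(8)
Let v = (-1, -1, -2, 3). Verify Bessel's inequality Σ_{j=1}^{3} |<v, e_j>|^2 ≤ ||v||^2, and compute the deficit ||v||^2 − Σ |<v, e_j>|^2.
Σ |<v, e_j>|^2 = 14; ||v||^2 = 15; deficit = 1

Write each e_j = u_j / sqrt(<u_j, u_j>) where u_j is the displayed integer vector. Then <v, e_j> = <v, u_j> / sqrt(<u_j, u_j>), so |<v, e_j>|^2 = <v, u_j>^2 / <u_j, u_j>.
Coefficients: <v, e_1> = 3/sqrt(1), <v, e_2> = 1/sqrt(2), <v, e_3> = -6/sqrt(8).
Square and sum: Σ |<v, e_j>|^2 = 14.
Compute ||v||^2 = v·v = 15.
Deficit = 15 − 14 = 1 ≥ 0, confirming Bessel's inequality. (The deficit equals ||v − Σ <v,e_j> e_j||^2, the squared distance from v to span{e_j}.)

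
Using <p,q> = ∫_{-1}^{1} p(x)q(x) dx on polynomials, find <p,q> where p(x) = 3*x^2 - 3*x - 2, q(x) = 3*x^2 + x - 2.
<p,q> = 8/5

Expand the product: p(x)·q(x) = 9*x^4 - 6*x^3 - 15*x^2 + 4*x + 4.
∫_{-1}^{1} of each monomial x^k gives [2/(k+1) if k even, 0 if k odd]. Integrating term-by-term (or equivalently evaluating the antiderivative F(x) = 9*x^5/5 - 3*x^4/2 - 5*x^3 + 2*x^2 + 4*x at the endpoints):
  F(1) − F(−1) = 13/10 − (-3/10) = 8/5.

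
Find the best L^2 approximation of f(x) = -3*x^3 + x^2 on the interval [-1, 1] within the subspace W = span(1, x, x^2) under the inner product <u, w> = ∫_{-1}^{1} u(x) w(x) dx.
g(x) = x^2 - 9*x/5

The best approximation g ∈ W is the orthogonal projection of f onto W. Writing g = a_0 + a_1 x + a_2 x^2, the coefficients solve the normal equations G · a = b where
  G_{ij} = <φ_i, φ_j> and b_i = <f, φ_i>, with φ_0 = 1, φ_1 = x, φ_2 = x^2.
G =
  [2, 0, 2/3]
  [0, 2/3, 0]
  [2/3, 0, 2/5],
b = (2/3, -6/5, 2/5).
Solving gives a_0 = 0, a_1 = -9/5, a_2 = 1, so
  g(x) = x^2 - 9*x/5.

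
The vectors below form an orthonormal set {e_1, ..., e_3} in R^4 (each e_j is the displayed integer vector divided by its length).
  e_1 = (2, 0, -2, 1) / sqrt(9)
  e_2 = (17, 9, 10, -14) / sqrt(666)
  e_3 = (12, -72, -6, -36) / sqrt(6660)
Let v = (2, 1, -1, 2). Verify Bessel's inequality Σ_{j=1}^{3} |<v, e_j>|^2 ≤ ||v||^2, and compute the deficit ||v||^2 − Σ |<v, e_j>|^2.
Σ |<v, e_j>|^2 = 91/10; ||v||^2 = 10; deficit = 9/10

Write each e_j = u_j / sqrt(<u_j, u_j>) where u_j is the displayed integer vector. Then <v, e_j> = <v, u_j> / sqrt(<u_j, u_j>), so |<v, e_j>|^2 = <v, u_j>^2 / <u_j, u_j>.
Coefficients: <v, e_1> = 8/sqrt(9), <v, e_2> = 5/sqrt(666), <v, e_3> = -114/sqrt(6660).
Square and sum: Σ |<v, e_j>|^2 = 91/10.
Compute ||v||^2 = v·v = 10.
Deficit = 10 − 91/10 = 9/10 ≥ 0, confirming Bessel's inequality. (The deficit equals ||v − Σ <v,e_j> e_j||^2, the squared distance from v to span{e_j}.)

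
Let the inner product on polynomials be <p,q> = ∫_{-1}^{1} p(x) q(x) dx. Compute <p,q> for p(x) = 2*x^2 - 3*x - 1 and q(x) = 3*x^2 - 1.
<p,q> = 16/15

Expand the product: p(x)·q(x) = 6*x^4 - 9*x^3 - 5*x^2 + 3*x + 1.
∫_{-1}^{1} of each monomial x^k gives [2/(k+1) if k even, 0 if k odd]. Integrating term-by-term (or equivalently evaluating the antiderivative F(x) = 6*x^5/5 - 9*x^4/4 - 5*x^3/3 + 3*x^2/2 + x at the endpoints):
  F(1) − F(−1) = -13/60 − (-77/60) = 16/15.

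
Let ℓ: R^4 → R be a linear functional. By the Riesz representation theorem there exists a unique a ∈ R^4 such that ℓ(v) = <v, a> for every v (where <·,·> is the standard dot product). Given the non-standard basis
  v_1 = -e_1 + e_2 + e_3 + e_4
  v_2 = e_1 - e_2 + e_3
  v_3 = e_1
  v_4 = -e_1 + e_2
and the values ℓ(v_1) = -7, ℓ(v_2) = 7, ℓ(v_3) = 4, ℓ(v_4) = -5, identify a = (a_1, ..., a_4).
a = (4, -1, 2, -4)

Write a = (a_1, ..., a_4) in the standard basis. For each basis vector v_i, ℓ(v_i) = <v_i, a> is a linear equation in the a_j's. Collect the n equations into a matrix system V a = ℓ, where row i of V is v_i (expressed in the standard basis). Since V is invertible (lower-triangular with 1s on the diagonal, up to permutation), solve by back-substitution:
  V =
[[-1, 1, 1, 1],
 [1, -1, 1, 0],
 [1, 0, 0, 0],
 [-1, 1, 0, 0]]
  V a = (-7, 7, 4, -5)
Solving gives a = (4, -1, 2, -4).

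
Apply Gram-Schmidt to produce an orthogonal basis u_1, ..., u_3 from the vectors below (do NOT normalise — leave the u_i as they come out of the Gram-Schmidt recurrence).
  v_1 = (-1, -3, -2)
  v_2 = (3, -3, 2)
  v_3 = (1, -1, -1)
Orthogonal basis:
  u_1 = (-1, -3, -2)
  u_2 = (22/7, -18/7, 16/7)
  u_3 = (15/19, 5/19, -15/19)

Apply the Gram-Schmidt recurrence
  u_1 = v_1
  u_i = v_i − Σ_{j<i} ((v_i · u_j) / (u_j · u_j)) · u_j.

Step by step this gives:
  u_1 = (-1, -3, -2)
  u_2 = (22/7, -18/7, 16/7)
  u_3 = (15/19, 5/19, -15/19)

Orthogonality check:
  u_2 · u_1 = 0 (should be 0)
  u_3 · u_1 = 0 (should be 0)
  u_3 · u_2 = 0 (should be 0)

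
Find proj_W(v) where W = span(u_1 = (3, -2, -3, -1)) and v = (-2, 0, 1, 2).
proj_W(v) = (-33/23, 22/23, 33/23, 11/23)

Set up U = [u_1 | ... | u_1] ∈ R^(4×1). The projector onto W = col(U) is P = U (U^T U)^(-1) U^T.
Compute U^T U =
  [23],
and U^T v = (-11).
Solve U^T U · c = U^T v for the coefficients: c = (-11/23). The projection is proj_W(v) = U c.
Check: (v - proj_W(v)) · u_1 = 0  (should be 0).
Result: proj_W(v) = (-33/23, 22/23, 33/23, 11/23).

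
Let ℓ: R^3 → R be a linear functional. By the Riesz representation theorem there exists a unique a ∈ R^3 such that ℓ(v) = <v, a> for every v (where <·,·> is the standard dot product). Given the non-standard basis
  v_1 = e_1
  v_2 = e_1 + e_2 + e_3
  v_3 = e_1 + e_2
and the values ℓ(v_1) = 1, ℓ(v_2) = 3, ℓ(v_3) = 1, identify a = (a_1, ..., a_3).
a = (1, 0, 2)

Write a = (a_1, ..., a_3) in the standard basis. For each basis vector v_i, ℓ(v_i) = <v_i, a> is a linear equation in the a_j's. Collect the n equations into a matrix system V a = ℓ, where row i of V is v_i (expressed in the standard basis). Since V is invertible (lower-triangular with 1s on the diagonal, up to permutation), solve by back-substitution:
  V =
[[1, 0, 0],
 [1, 1, 1],
 [1, 1, 0]]
  V a = (1, 3, 1)
Solving gives a = (1, 0, 2).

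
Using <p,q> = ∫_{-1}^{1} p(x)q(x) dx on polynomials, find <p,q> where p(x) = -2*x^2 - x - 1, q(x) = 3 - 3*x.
<p,q> = -8

Expand the product: p(x)·q(x) = 6*x^3 - 3*x^2 - 3.
∫_{-1}^{1} of each monomial x^k gives [2/(k+1) if k even, 0 if k odd]. Integrating term-by-term (or equivalently evaluating the antiderivative F(x) = 3*x^4/2 - x^3 - 3*x at the endpoints):
  F(1) − F(−1) = -5/2 − (11/2) = -8.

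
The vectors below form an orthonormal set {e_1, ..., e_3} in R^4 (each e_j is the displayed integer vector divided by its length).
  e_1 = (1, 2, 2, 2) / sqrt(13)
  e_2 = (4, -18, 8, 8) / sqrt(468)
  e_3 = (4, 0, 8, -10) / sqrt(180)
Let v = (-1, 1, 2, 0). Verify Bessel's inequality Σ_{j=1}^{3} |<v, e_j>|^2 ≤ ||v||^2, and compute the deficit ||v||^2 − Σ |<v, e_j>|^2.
Σ |<v, e_j>|^2 = 14/5; ||v||^2 = 6; deficit = 16/5

Write each e_j = u_j / sqrt(<u_j, u_j>) where u_j is the displayed integer vector. Then <v, e_j> = <v, u_j> / sqrt(<u_j, u_j>), so |<v, e_j>|^2 = <v, u_j>^2 / <u_j, u_j>.
Coefficients: <v, e_1> = 5/sqrt(13), <v, e_2> = -6/sqrt(468), <v, e_3> = 12/sqrt(180).
Square and sum: Σ |<v, e_j>|^2 = 14/5.
Compute ||v||^2 = v·v = 6.
Deficit = 6 − 14/5 = 16/5 ≥ 0, confirming Bessel's inequality. (The deficit equals ||v − Σ <v,e_j> e_j||^2, the squared distance from v to span{e_j}.)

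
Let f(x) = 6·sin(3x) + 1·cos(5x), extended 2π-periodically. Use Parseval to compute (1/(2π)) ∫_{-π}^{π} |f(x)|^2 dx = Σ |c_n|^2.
Σ |c_n|^2 = 37/2

Expand |f|^2 and use orthogonality of {sin(nx), cos(mx)} on [-π, π]:
  ∫_{-π}^{π} sin(nx)^2 dx = π, ∫ cos(mx)^2 dx = π, and cross terms integrate to 0.
So ∫_{-π}^{π} f(x)^2 dx = 6^2 · π + 1^2 · π = (36 + 1)π.
Divide by 2π: (36 + 1)/2 = 37/2.
By Parseval, this equals Σ |c_n|^2.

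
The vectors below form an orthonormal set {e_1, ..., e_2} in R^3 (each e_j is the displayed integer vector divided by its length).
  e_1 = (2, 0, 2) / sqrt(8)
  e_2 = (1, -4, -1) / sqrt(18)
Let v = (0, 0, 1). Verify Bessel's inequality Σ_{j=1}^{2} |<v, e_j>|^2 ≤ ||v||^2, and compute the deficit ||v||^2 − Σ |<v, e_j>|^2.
Σ |<v, e_j>|^2 = 5/9; ||v||^2 = 1; deficit = 4/9

Write each e_j = u_j / sqrt(<u_j, u_j>) where u_j is the displayed integer vector. Then <v, e_j> = <v, u_j> / sqrt(<u_j, u_j>), so |<v, e_j>|^2 = <v, u_j>^2 / <u_j, u_j>.
Coefficients: <v, e_1> = 2/sqrt(8), <v, e_2> = -1/sqrt(18).
Square and sum: Σ |<v, e_j>|^2 = 5/9.
Compute ||v||^2 = v·v = 1.
Deficit = 1 − 5/9 = 4/9 ≥ 0, confirming Bessel's inequality. (The deficit equals ||v − Σ <v,e_j> e_j||^2, the squared distance from v to span{e_j}.)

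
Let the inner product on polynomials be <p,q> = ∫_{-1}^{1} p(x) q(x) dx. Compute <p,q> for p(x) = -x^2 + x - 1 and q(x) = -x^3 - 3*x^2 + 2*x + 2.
<p,q> = -6/5

Expand the product: p(x)·q(x) = x^5 + 2*x^4 - 4*x^3 + 3*x^2 - 2.
∫_{-1}^{1} of each monomial x^k gives [2/(k+1) if k even, 0 if k odd]. Integrating term-by-term (or equivalently evaluating the antiderivative F(x) = x^6/6 + 2*x^5/5 - x^4 + x^3 - 2*x at the endpoints):
  F(1) − F(−1) = -43/30 − (-7/30) = -6/5.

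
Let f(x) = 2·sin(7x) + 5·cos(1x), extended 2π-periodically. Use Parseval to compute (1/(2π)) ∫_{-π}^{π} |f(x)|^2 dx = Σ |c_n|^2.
Σ |c_n|^2 = 29/2

Expand |f|^2 and use orthogonality of {sin(nx), cos(mx)} on [-π, π]:
  ∫_{-π}^{π} sin(nx)^2 dx = π, ∫ cos(mx)^2 dx = π, and cross terms integrate to 0.
So ∫_{-π}^{π} f(x)^2 dx = 2^2 · π + 5^2 · π = (4 + 25)π.
Divide by 2π: (4 + 25)/2 = 29/2.
By Parseval, this equals Σ |c_n|^2.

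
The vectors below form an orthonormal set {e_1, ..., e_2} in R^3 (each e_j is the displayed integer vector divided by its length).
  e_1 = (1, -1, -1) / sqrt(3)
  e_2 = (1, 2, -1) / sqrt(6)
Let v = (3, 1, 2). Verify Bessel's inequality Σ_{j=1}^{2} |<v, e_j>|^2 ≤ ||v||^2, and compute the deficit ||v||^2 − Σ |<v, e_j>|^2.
Σ |<v, e_j>|^2 = 3/2; ||v||^2 = 14; deficit = 25/2

Write each e_j = u_j / sqrt(<u_j, u_j>) where u_j is the displayed integer vector. Then <v, e_j> = <v, u_j> / sqrt(<u_j, u_j>), so |<v, e_j>|^2 = <v, u_j>^2 / <u_j, u_j>.
Coefficients: <v, e_1> = 0/sqrt(3), <v, e_2> = 3/sqrt(6).
Square and sum: Σ |<v, e_j>|^2 = 3/2.
Compute ||v||^2 = v·v = 14.
Deficit = 14 − 3/2 = 25/2 ≥ 0, confirming Bessel's inequality. (The deficit equals ||v − Σ <v,e_j> e_j||^2, the squared distance from v to span{e_j}.)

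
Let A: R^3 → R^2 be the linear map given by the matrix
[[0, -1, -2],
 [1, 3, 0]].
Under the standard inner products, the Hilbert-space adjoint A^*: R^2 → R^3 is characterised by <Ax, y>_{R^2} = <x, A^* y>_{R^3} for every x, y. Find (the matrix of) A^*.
A^* = A^T =
[[0, 1],
 [-1, 3],
 [-2, 0]]

For real matrices with standard dot products, the defining identity <Ax, y> = <x, A^* y> gives (Ax)^T y = x^T (A^*) y, i.e. x^T A^T y = x^T (A^*) y. Since this holds for all x, y, we must have A^* = A^T. Therefore
A^* =
[[0, 1],
 [-1, 3],
 [-2, 0]].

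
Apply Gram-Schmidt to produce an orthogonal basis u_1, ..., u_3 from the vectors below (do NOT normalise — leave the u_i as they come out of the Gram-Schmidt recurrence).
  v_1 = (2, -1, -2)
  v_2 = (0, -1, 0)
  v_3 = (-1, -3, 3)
Orthogonal basis:
  u_1 = (2, -1, -2)
  u_2 = (-2/9, -8/9, 2/9)
  u_3 = (1, 0, 1)

Apply the Gram-Schmidt recurrence
  u_1 = v_1
  u_i = v_i − Σ_{j<i} ((v_i · u_j) / (u_j · u_j)) · u_j.

Step by step this gives:
  u_1 = (2, -1, -2)
  u_2 = (-2/9, -8/9, 2/9)
  u_3 = (1, 0, 1)

Orthogonality check:
  u_2 · u_1 = 0 (should be 0)
  u_3 · u_1 = 0 (should be 0)
  u_3 · u_2 = 0 (should be 0)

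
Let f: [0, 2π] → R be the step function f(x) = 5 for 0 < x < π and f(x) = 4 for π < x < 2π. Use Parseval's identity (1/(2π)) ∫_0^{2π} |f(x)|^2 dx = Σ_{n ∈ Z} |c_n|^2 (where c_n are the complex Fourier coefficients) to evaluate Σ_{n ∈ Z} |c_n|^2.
Σ |c_n|^2 = 41/2

Parseval equates the L^2 energy of f (normalised by 1/(2π)) with the ℓ^2 sum of its Fourier coefficients: (1/(2π)) ∫_0^{2π} |f|^2 = Σ |c_n|^2.
Compute the left side: (1/(2π)) [∫_0^π 5^2 dx + ∫_π^{2π} 4^2 dx] = (1/(2π)) · (25π + 16π) = (25 + 16)/2 = 41/2.
So Σ_{n ∈ Z} |c_n|^2 = 41/2.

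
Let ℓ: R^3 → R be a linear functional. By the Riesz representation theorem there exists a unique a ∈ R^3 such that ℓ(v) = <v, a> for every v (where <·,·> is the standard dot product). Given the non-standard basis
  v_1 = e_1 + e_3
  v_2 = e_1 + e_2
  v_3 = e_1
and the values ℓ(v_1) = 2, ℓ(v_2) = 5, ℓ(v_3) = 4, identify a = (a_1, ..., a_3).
a = (4, 1, -2)

Write a = (a_1, ..., a_3) in the standard basis. For each basis vector v_i, ℓ(v_i) = <v_i, a> is a linear equation in the a_j's. Collect the n equations into a matrix system V a = ℓ, where row i of V is v_i (expressed in the standard basis). Since V is invertible (lower-triangular with 1s on the diagonal, up to permutation), solve by back-substitution:
  V =
[[1, 0, 1],
 [1, 1, 0],
 [1, 0, 0]]
  V a = (2, 5, 4)
Solving gives a = (4, 1, -2).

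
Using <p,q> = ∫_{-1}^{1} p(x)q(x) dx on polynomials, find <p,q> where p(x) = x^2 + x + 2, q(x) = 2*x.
<p,q> = 4/3

Expand the product: p(x)·q(x) = 2*x^3 + 2*x^2 + 4*x.
∫_{-1}^{1} of each monomial x^k gives [2/(k+1) if k even, 0 if k odd]. Integrating term-by-term (or equivalently evaluating the antiderivative F(x) = x^4/2 + 2*x^3/3 + 2*x^2 at the endpoints):
  F(1) − F(−1) = 19/6 − (11/6) = 4/3.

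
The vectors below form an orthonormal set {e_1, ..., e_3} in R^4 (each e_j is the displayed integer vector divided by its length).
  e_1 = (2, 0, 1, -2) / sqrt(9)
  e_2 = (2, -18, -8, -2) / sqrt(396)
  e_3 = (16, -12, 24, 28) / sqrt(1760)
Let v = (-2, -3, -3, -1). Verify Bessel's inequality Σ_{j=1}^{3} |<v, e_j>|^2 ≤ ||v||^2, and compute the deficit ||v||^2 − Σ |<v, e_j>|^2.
Σ |<v, e_j>|^2 = 113/5; ||v||^2 = 23; deficit = 2/5

Write each e_j = u_j / sqrt(<u_j, u_j>) where u_j is the displayed integer vector. Then <v, e_j> = <v, u_j> / sqrt(<u_j, u_j>), so |<v, e_j>|^2 = <v, u_j>^2 / <u_j, u_j>.
Coefficients: <v, e_1> = -5/sqrt(9), <v, e_2> = 76/sqrt(396), <v, e_3> = -96/sqrt(1760).
Square and sum: Σ |<v, e_j>|^2 = 113/5.
Compute ||v||^2 = v·v = 23.
Deficit = 23 − 113/5 = 2/5 ≥ 0, confirming Bessel's inequality. (The deficit equals ||v − Σ <v,e_j> e_j||^2, the squared distance from v to span{e_j}.)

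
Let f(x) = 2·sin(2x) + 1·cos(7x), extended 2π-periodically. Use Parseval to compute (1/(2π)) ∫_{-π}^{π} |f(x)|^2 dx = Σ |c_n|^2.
Σ |c_n|^2 = 5/2

Expand |f|^2 and use orthogonality of {sin(nx), cos(mx)} on [-π, π]:
  ∫_{-π}^{π} sin(nx)^2 dx = π, ∫ cos(mx)^2 dx = π, and cross terms integrate to 0.
So ∫_{-π}^{π} f(x)^2 dx = 2^2 · π + 1^2 · π = (4 + 1)π.
Divide by 2π: (4 + 1)/2 = 5/2.
By Parseval, this equals Σ |c_n|^2.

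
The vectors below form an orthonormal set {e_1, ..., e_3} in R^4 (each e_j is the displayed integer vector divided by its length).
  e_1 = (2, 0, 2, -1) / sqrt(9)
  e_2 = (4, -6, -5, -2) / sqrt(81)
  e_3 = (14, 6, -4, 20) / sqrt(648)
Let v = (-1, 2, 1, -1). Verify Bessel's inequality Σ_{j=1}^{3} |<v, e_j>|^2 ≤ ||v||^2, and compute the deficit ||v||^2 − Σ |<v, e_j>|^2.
Σ |<v, e_j>|^2 = 101/18; ||v||^2 = 7; deficit = 25/18

Write each e_j = u_j / sqrt(<u_j, u_j>) where u_j is the displayed integer vector. Then <v, e_j> = <v, u_j> / sqrt(<u_j, u_j>), so |<v, e_j>|^2 = <v, u_j>^2 / <u_j, u_j>.
Coefficients: <v, e_1> = 1/sqrt(9), <v, e_2> = -19/sqrt(81), <v, e_3> = -26/sqrt(648).
Square and sum: Σ |<v, e_j>|^2 = 101/18.
Compute ||v||^2 = v·v = 7.
Deficit = 7 − 101/18 = 25/18 ≥ 0, confirming Bessel's inequality. (The deficit equals ||v − Σ <v,e_j> e_j||^2, the squared distance from v to span{e_j}.)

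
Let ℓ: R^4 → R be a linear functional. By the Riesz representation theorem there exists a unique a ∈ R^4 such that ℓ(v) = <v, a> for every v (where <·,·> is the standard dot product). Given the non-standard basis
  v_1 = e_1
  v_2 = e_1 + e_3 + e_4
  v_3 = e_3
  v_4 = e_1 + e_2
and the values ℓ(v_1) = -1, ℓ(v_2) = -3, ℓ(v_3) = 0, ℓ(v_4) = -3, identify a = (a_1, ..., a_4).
a = (-1, -2, 0, -2)

Write a = (a_1, ..., a_4) in the standard basis. For each basis vector v_i, ℓ(v_i) = <v_i, a> is a linear equation in the a_j's. Collect the n equations into a matrix system V a = ℓ, where row i of V is v_i (expressed in the standard basis). Since V is invertible (lower-triangular with 1s on the diagonal, up to permutation), solve by back-substitution:
  V =
[[1, 0, 0, 0],
 [1, 0, 1, 1],
 [0, 0, 1, 0],
 [1, 1, 0, 0]]
  V a = (-1, -3, 0, -3)
Solving gives a = (-1, -2, 0, -2).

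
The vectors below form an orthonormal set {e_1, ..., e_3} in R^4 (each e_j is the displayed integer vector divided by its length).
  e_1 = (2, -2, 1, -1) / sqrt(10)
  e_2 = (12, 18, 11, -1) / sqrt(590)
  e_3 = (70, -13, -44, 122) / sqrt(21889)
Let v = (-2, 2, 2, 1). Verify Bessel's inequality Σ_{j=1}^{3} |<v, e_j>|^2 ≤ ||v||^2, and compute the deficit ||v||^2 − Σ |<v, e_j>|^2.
Σ |<v, e_j>|^2 = 2798/371; ||v||^2 = 13; deficit = 2025/371

Write each e_j = u_j / sqrt(<u_j, u_j>) where u_j is the displayed integer vector. Then <v, e_j> = <v, u_j> / sqrt(<u_j, u_j>), so |<v, e_j>|^2 = <v, u_j>^2 / <u_j, u_j>.
Coefficients: <v, e_1> = -7/sqrt(10), <v, e_2> = 33/sqrt(590), <v, e_3> = -132/sqrt(21889).
Square and sum: Σ |<v, e_j>|^2 = 2798/371.
Compute ||v||^2 = v·v = 13.
Deficit = 13 − 2798/371 = 2025/371 ≥ 0, confirming Bessel's inequality. (The deficit equals ||v − Σ <v,e_j> e_j||^2, the squared distance from v to span{e_j}.)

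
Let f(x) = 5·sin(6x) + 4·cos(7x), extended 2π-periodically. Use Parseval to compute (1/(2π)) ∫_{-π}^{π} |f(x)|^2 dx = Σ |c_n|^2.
Σ |c_n|^2 = 41/2

Expand |f|^2 and use orthogonality of {sin(nx), cos(mx)} on [-π, π]:
  ∫_{-π}^{π} sin(nx)^2 dx = π, ∫ cos(mx)^2 dx = π, and cross terms integrate to 0.
So ∫_{-π}^{π} f(x)^2 dx = 5^2 · π + 4^2 · π = (25 + 16)π.
Divide by 2π: (25 + 16)/2 = 41/2.
By Parseval, this equals Σ |c_n|^2.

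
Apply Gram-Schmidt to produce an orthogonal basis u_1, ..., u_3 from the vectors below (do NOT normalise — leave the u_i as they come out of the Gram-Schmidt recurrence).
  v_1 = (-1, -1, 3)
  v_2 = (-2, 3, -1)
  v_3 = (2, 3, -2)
Orthogonal basis:
  u_1 = (-1, -1, 3)
  u_2 = (-26/11, 29/11, 1/11)
  u_3 = (36/23, 63/46, 45/46)

Apply the Gram-Schmidt recurrence
  u_1 = v_1
  u_i = v_i − Σ_{j<i} ((v_i · u_j) / (u_j · u_j)) · u_j.

Step by step this gives:
  u_1 = (-1, -1, 3)
  u_2 = (-26/11, 29/11, 1/11)
  u_3 = (36/23, 63/46, 45/46)

Orthogonality check:
  u_2 · u_1 = 0 (should be 0)
  u_3 · u_1 = 0 (should be 0)
  u_3 · u_2 = 0 (should be 0)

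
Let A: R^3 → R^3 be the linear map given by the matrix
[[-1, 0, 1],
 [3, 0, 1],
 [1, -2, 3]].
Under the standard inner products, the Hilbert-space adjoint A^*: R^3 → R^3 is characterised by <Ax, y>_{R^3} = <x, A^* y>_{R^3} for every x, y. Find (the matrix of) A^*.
A^* = A^T =
[[-1, 3, 1],
 [0, 0, -2],
 [1, 1, 3]]

For real matrices with standard dot products, the defining identity <Ax, y> = <x, A^* y> gives (Ax)^T y = x^T (A^*) y, i.e. x^T A^T y = x^T (A^*) y. Since this holds for all x, y, we must have A^* = A^T. Therefore
A^* =
[[-1, 3, 1],
 [0, 0, -2],
 [1, 1, 3]].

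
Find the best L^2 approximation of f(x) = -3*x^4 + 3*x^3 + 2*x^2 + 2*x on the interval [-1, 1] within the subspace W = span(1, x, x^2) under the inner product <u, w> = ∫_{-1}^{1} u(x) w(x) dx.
g(x) = -4*x^2/7 + 19*x/5 + 9/35

The best approximation g ∈ W is the orthogonal projection of f onto W. Writing g = a_0 + a_1 x + a_2 x^2, the coefficients solve the normal equations G · a = b where
  G_{ij} = <φ_i, φ_j> and b_i = <f, φ_i>, with φ_0 = 1, φ_1 = x, φ_2 = x^2.
G =
  [2, 0, 2/3]
  [0, 2/3, 0]
  [2/3, 0, 2/5],
b = (2/15, 38/15, -2/35).
Solving gives a_0 = 9/35, a_1 = 19/5, a_2 = -4/7, so
  g(x) = -4*x^2/7 + 19*x/5 + 9/35.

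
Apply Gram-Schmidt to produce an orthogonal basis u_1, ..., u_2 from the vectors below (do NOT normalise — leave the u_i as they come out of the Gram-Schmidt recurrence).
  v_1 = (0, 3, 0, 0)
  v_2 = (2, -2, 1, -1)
Orthogonal basis:
  u_1 = (0, 3, 0, 0)
  u_2 = (2, 0, 1, -1)

Apply the Gram-Schmidt recurrence
  u_1 = v_1
  u_i = v_i − Σ_{j<i} ((v_i · u_j) / (u_j · u_j)) · u_j.

Step by step this gives:
  u_1 = (0, 3, 0, 0)
  u_2 = (2, 0, 1, -1)

Orthogonality check:
  u_2 · u_1 = 0 (should be 0)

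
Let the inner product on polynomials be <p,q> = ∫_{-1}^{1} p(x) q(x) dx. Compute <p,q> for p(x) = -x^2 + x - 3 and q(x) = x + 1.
<p,q> = -6

Expand the product: p(x)·q(x) = -x^3 - 2*x - 3.
∫_{-1}^{1} of each monomial x^k gives [2/(k+1) if k even, 0 if k odd]. Integrating term-by-term (or equivalently evaluating the antiderivative F(x) = -x^4/4 - x^2 - 3*x at the endpoints):
  F(1) − F(−1) = -17/4 − (7/4) = -6.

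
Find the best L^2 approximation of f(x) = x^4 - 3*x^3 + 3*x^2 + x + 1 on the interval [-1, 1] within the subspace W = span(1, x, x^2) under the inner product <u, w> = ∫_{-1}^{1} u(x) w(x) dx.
g(x) = 27*x^2/7 - 4*x/5 + 32/35

The best approximation g ∈ W is the orthogonal projection of f onto W. Writing g = a_0 + a_1 x + a_2 x^2, the coefficients solve the normal equations G · a = b where
  G_{ij} = <φ_i, φ_j> and b_i = <f, φ_i>, with φ_0 = 1, φ_1 = x, φ_2 = x^2.
G =
  [2, 0, 2/3]
  [0, 2/3, 0]
  [2/3, 0, 2/5],
b = (22/5, -8/15, 226/105).
Solving gives a_0 = 32/35, a_1 = -4/5, a_2 = 27/7, so
  g(x) = 27*x^2/7 - 4*x/5 + 32/35.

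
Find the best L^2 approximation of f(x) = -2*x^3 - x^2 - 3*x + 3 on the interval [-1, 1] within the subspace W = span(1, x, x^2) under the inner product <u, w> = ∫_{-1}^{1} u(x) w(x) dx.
g(x) = -x^2 - 21*x/5 + 3

The best approximation g ∈ W is the orthogonal projection of f onto W. Writing g = a_0 + a_1 x + a_2 x^2, the coefficients solve the normal equations G · a = b where
  G_{ij} = <φ_i, φ_j> and b_i = <f, φ_i>, with φ_0 = 1, φ_1 = x, φ_2 = x^2.
G =
  [2, 0, 2/3]
  [0, 2/3, 0]
  [2/3, 0, 2/5],
b = (16/3, -14/5, 8/5).
Solving gives a_0 = 3, a_1 = -21/5, a_2 = -1, so
  g(x) = -x^2 - 21*x/5 + 3.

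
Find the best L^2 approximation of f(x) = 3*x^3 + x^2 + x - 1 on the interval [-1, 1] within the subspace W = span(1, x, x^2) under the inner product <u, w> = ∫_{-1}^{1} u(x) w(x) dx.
g(x) = x^2 + 14*x/5 - 1

The best approximation g ∈ W is the orthogonal projection of f onto W. Writing g = a_0 + a_1 x + a_2 x^2, the coefficients solve the normal equations G · a = b where
  G_{ij} = <φ_i, φ_j> and b_i = <f, φ_i>, with φ_0 = 1, φ_1 = x, φ_2 = x^2.
G =
  [2, 0, 2/3]
  [0, 2/3, 0]
  [2/3, 0, 2/5],
b = (-4/3, 28/15, -4/15).
Solving gives a_0 = -1, a_1 = 14/5, a_2 = 1, so
  g(x) = x^2 + 14*x/5 - 1.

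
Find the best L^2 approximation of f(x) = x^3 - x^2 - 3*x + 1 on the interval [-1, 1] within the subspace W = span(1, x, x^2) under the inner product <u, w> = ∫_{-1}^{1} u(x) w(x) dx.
g(x) = -x^2 - 12*x/5 + 1

The best approximation g ∈ W is the orthogonal projection of f onto W. Writing g = a_0 + a_1 x + a_2 x^2, the coefficients solve the normal equations G · a = b where
  G_{ij} = <φ_i, φ_j> and b_i = <f, φ_i>, with φ_0 = 1, φ_1 = x, φ_2 = x^2.
G =
  [2, 0, 2/3]
  [0, 2/3, 0]
  [2/3, 0, 2/5],
b = (4/3, -8/5, 4/15).
Solving gives a_0 = 1, a_1 = -12/5, a_2 = -1, so
  g(x) = -x^2 - 12*x/5 + 1.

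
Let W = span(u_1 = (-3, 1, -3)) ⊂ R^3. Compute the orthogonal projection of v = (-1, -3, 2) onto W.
proj_W(v) = (18/19, -6/19, 18/19)

Set up U = [u_1 | ... | u_1] ∈ R^(3×1). The projector onto W = col(U) is P = U (U^T U)^(-1) U^T.
Compute U^T U =
  [19],
and U^T v = (-6).
Solve U^T U · c = U^T v for the coefficients: c = (-6/19). The projection is proj_W(v) = U c.
Check: (v - proj_W(v)) · u_1 = 0  (should be 0).
Result: proj_W(v) = (18/19, -6/19, 18/19).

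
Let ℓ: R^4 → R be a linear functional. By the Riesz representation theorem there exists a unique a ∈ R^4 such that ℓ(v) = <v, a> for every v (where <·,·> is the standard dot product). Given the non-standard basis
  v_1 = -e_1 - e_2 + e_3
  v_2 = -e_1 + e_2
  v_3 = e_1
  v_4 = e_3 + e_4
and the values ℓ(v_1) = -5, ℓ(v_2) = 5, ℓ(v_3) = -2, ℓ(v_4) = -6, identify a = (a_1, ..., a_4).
a = (-2, 3, -4, -2)

Write a = (a_1, ..., a_4) in the standard basis. For each basis vector v_i, ℓ(v_i) = <v_i, a> is a linear equation in the a_j's. Collect the n equations into a matrix system V a = ℓ, where row i of V is v_i (expressed in the standard basis). Since V is invertible (lower-triangular with 1s on the diagonal, up to permutation), solve by back-substitution:
  V =
[[-1, -1, 1, 0],
 [-1, 1, 0, 0],
 [1, 0, 0, 0],
 [0, 0, 1, 1]]
  V a = (-5, 5, -2, -6)
Solving gives a = (-2, 3, -4, -2).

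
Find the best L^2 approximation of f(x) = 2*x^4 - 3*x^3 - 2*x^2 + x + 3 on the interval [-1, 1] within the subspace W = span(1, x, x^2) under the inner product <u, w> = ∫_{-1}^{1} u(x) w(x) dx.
g(x) = -2*x^2/7 - 4*x/5 + 99/35

The best approximation g ∈ W is the orthogonal projection of f onto W. Writing g = a_0 + a_1 x + a_2 x^2, the coefficients solve the normal equations G · a = b where
  G_{ij} = <φ_i, φ_j> and b_i = <f, φ_i>, with φ_0 = 1, φ_1 = x, φ_2 = x^2.
G =
  [2, 0, 2/3]
  [0, 2/3, 0]
  [2/3, 0, 2/5],
b = (82/15, -8/15, 62/35).
Solving gives a_0 = 99/35, a_1 = -4/5, a_2 = -2/7, so
  g(x) = -2*x^2/7 - 4*x/5 + 99/35.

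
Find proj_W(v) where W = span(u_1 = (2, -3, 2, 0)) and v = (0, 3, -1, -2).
proj_W(v) = (-22/17, 33/17, -22/17, 0)

Set up U = [u_1 | ... | u_1] ∈ R^(4×1). The projector onto W = col(U) is P = U (U^T U)^(-1) U^T.
Compute U^T U =
  [17],
and U^T v = (-11).
Solve U^T U · c = U^T v for the coefficients: c = (-11/17). The projection is proj_W(v) = U c.
Check: (v - proj_W(v)) · u_1 = 0  (should be 0).
Result: proj_W(v) = (-22/17, 33/17, -22/17, 0).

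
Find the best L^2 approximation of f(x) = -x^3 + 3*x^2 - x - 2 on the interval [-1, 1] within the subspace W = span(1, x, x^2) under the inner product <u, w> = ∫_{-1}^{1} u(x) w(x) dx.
g(x) = 3*x^2 - 8*x/5 - 2

The best approximation g ∈ W is the orthogonal projection of f onto W. Writing g = a_0 + a_1 x + a_2 x^2, the coefficients solve the normal equations G · a = b where
  G_{ij} = <φ_i, φ_j> and b_i = <f, φ_i>, with φ_0 = 1, φ_1 = x, φ_2 = x^2.
G =
  [2, 0, 2/3]
  [0, 2/3, 0]
  [2/3, 0, 2/5],
b = (-2, -16/15, -2/15).
Solving gives a_0 = -2, a_1 = -8/5, a_2 = 3, so
  g(x) = 3*x^2 - 8*x/5 - 2.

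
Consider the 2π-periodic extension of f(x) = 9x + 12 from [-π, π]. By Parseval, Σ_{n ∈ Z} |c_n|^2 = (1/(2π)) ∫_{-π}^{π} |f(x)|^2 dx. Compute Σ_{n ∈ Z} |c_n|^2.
Σ |c_n|^2 = 27π^2 + 144

Expand and integrate term by term over [-π, π]:
  ∫ (9x)^2 dx = 81·(2π^3/3); ∫ 2·9·(12)·x dx = 0 (odd integrand); ∫ 12^2 dx = 144·2π.
So (1/(2π)) ∫_{-π}^{π} (9x + 12)^2 dx = 81π^2/3 + 144 = 27π^2 + 144.
Parseval ⇒ Σ |c_n|^2 = 27π^2 + 144.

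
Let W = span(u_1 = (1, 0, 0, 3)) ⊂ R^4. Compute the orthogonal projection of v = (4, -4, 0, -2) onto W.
proj_W(v) = (-1/5, 0, 0, -3/5)

Set up U = [u_1 | ... | u_1] ∈ R^(4×1). The projector onto W = col(U) is P = U (U^T U)^(-1) U^T.
Compute U^T U =
  [10],
and U^T v = (-2).
Solve U^T U · c = U^T v for the coefficients: c = (-1/5). The projection is proj_W(v) = U c.
Check: (v - proj_W(v)) · u_1 = 0  (should be 0).
Result: proj_W(v) = (-1/5, 0, 0, -3/5).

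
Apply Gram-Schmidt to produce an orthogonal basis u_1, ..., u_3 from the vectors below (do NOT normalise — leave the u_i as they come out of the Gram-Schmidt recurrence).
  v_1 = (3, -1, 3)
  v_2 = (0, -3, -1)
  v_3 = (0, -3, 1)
Orthogonal basis:
  u_1 = (3, -1, 3)
  u_2 = (0, -3, -1)
  u_3 = (-18/19, -27/95, 81/95)

Apply the Gram-Schmidt recurrence
  u_1 = v_1
  u_i = v_i − Σ_{j<i} ((v_i · u_j) / (u_j · u_j)) · u_j.

Step by step this gives:
  u_1 = (3, -1, 3)
  u_2 = (0, -3, -1)
  u_3 = (-18/19, -27/95, 81/95)

Orthogonality check:
  u_2 · u_1 = 0 (should be 0)
  u_3 · u_1 = 0 (should be 0)
  u_3 · u_2 = 0 (should be 0)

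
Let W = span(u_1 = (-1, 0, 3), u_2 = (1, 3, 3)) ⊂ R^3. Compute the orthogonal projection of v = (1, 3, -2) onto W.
proj_W(v) = (29/14, 16/7, -23/14)

Set up U = [u_1 | ... | u_2] ∈ R^(3×2). The projector onto W = col(U) is P = U (U^T U)^(-1) U^T.
Compute U^T U =
  [10, 8]
  [8, 19],
and U^T v = (-7, 4).
Solve U^T U · c = U^T v for the coefficients: c = (-55/42, 16/21). The projection is proj_W(v) = U c.
Check: (v - proj_W(v)) · u_1 = 0  (should be 0).
Check: (v - proj_W(v)) · u_2 = 0  (should be 0).
Result: proj_W(v) = (29/14, 16/7, -23/14).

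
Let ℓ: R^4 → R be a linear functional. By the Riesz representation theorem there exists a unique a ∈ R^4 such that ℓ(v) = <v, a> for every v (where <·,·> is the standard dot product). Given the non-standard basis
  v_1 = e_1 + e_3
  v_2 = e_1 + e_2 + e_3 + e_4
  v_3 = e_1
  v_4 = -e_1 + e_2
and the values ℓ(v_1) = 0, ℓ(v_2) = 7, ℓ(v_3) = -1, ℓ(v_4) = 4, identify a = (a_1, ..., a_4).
a = (-1, 3, 1, 4)

Write a = (a_1, ..., a_4) in the standard basis. For each basis vector v_i, ℓ(v_i) = <v_i, a> is a linear equation in the a_j's. Collect the n equations into a matrix system V a = ℓ, where row i of V is v_i (expressed in the standard basis). Since V is invertible (lower-triangular with 1s on the diagonal, up to permutation), solve by back-substitution:
  V =
[[1, 0, 1, 0],
 [1, 1, 1, 1],
 [1, 0, 0, 0],
 [-1, 1, 0, 0]]
  V a = (0, 7, -1, 4)
Solving gives a = (-1, 3, 1, 4).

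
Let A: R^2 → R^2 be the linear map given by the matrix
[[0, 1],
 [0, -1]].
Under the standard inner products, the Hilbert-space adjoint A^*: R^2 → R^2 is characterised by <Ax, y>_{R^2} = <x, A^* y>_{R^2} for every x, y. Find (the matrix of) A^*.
A^* = A^T =
[[0, 0],
 [1, -1]]

For real matrices with standard dot products, the defining identity <Ax, y> = <x, A^* y> gives (Ax)^T y = x^T (A^*) y, i.e. x^T A^T y = x^T (A^*) y. Since this holds for all x, y, we must have A^* = A^T. Therefore
A^* =
[[0, 0],
 [1, -1]].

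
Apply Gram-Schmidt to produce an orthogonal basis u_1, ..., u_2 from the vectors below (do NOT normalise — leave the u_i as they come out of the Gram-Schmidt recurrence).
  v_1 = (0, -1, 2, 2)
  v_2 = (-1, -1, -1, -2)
Orthogonal basis:
  u_1 = (0, -1, 2, 2)
  u_2 = (-1, -14/9, 1/9, -8/9)

Apply the Gram-Schmidt recurrence
  u_1 = v_1
  u_i = v_i − Σ_{j<i} ((v_i · u_j) / (u_j · u_j)) · u_j.

Step by step this gives:
  u_1 = (0, -1, 2, 2)
  u_2 = (-1, -14/9, 1/9, -8/9)

Orthogonality check:
  u_2 · u_1 = 0 (should be 0)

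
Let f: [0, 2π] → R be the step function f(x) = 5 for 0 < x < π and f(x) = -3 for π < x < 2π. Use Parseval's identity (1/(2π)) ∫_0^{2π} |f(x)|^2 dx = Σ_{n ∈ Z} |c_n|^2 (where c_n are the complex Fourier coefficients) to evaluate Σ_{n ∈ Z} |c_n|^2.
Σ |c_n|^2 = 17

Parseval equates the L^2 energy of f (normalised by 1/(2π)) with the ℓ^2 sum of its Fourier coefficients: (1/(2π)) ∫_0^{2π} |f|^2 = Σ |c_n|^2.
Compute the left side: (1/(2π)) [∫_0^π 5^2 dx + ∫_π^{2π} (-3)^2 dx] = (1/(2π)) · (25π + 9π) = (25 + 9)/2 = 17.
So Σ_{n ∈ Z} |c_n|^2 = 17.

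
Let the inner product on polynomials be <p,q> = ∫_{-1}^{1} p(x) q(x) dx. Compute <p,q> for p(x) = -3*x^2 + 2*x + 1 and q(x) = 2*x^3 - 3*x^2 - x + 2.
<p,q> = 28/15

Expand the product: p(x)·q(x) = -6*x^5 + 13*x^4 - x^3 - 11*x^2 + 3*x + 2.
∫_{-1}^{1} of each monomial x^k gives [2/(k+1) if k even, 0 if k odd]. Integrating term-by-term (or equivalently evaluating the antiderivative F(x) = -x^6 + 13*x^5/5 - x^4/4 - 11*x^3/3 + 3*x^2/2 + 2*x at the endpoints):
  F(1) − F(−1) = 71/60 − (-41/60) = 28/15.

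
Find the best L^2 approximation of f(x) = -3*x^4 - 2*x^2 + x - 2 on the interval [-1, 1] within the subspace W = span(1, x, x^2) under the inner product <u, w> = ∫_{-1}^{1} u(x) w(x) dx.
g(x) = -32*x^2/7 + x - 61/35

The best approximation g ∈ W is the orthogonal projection of f onto W. Writing g = a_0 + a_1 x + a_2 x^2, the coefficients solve the normal equations G · a = b where
  G_{ij} = <φ_i, φ_j> and b_i = <f, φ_i>, with φ_0 = 1, φ_1 = x, φ_2 = x^2.
G =
  [2, 0, 2/3]
  [0, 2/3, 0]
  [2/3, 0, 2/5],
b = (-98/15, 2/3, -314/105).
Solving gives a_0 = -61/35, a_1 = 1, a_2 = -32/7, so
  g(x) = -32*x^2/7 + x - 61/35.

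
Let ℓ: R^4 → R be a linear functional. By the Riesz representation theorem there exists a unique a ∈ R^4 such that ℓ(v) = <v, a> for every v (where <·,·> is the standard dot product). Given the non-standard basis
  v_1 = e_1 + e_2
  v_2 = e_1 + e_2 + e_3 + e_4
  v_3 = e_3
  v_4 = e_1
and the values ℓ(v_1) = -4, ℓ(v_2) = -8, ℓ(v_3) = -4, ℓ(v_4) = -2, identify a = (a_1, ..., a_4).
a = (-2, -2, -4, 0)

Write a = (a_1, ..., a_4) in the standard basis. For each basis vector v_i, ℓ(v_i) = <v_i, a> is a linear equation in the a_j's. Collect the n equations into a matrix system V a = ℓ, where row i of V is v_i (expressed in the standard basis). Since V is invertible (lower-triangular with 1s on the diagonal, up to permutation), solve by back-substitution:
  V =
[[1, 1, 0, 0],
 [1, 1, 1, 1],
 [0, 0, 1, 0],
 [1, 0, 0, 0]]
  V a = (-4, -8, -4, -2)
Solving gives a = (-2, -2, -4, 0).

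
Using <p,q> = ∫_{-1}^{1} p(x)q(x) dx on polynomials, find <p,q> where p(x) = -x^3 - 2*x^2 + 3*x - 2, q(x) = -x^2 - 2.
<p,q> = 64/5

Expand the product: p(x)·q(x) = x^5 + 2*x^4 - x^3 + 6*x^2 - 6*x + 4.
∫_{-1}^{1} of each monomial x^k gives [2/(k+1) if k even, 0 if k odd]. Integrating term-by-term (or equivalently evaluating the antiderivative F(x) = x^6/6 + 2*x^5/5 - x^4/4 + 2*x^3 - 3*x^2 + 4*x at the endpoints):
  F(1) − F(−1) = 199/60 − (-569/60) = 64/5.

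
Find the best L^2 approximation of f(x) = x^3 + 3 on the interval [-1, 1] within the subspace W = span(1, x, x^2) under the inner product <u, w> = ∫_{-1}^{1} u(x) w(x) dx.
g(x) = 3*x/5 + 3

The best approximation g ∈ W is the orthogonal projection of f onto W. Writing g = a_0 + a_1 x + a_2 x^2, the coefficients solve the normal equations G · a = b where
  G_{ij} = <φ_i, φ_j> and b_i = <f, φ_i>, with φ_0 = 1, φ_1 = x, φ_2 = x^2.
G =
  [2, 0, 2/3]
  [0, 2/3, 0]
  [2/3, 0, 2/5],
b = (6, 2/5, 2).
Solving gives a_0 = 3, a_1 = 3/5, a_2 = 0, so
  g(x) = 3*x/5 + 3.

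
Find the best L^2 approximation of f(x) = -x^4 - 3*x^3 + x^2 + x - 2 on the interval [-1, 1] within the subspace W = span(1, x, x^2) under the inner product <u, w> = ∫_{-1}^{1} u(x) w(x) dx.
g(x) = x^2/7 - 4*x/5 - 67/35

The best approximation g ∈ W is the orthogonal projection of f onto W. Writing g = a_0 + a_1 x + a_2 x^2, the coefficients solve the normal equations G · a = b where
  G_{ij} = <φ_i, φ_j> and b_i = <f, φ_i>, with φ_0 = 1, φ_1 = x, φ_2 = x^2.
G =
  [2, 0, 2/3]
  [0, 2/3, 0]
  [2/3, 0, 2/5],
b = (-56/15, -8/15, -128/105).
Solving gives a_0 = -67/35, a_1 = -4/5, a_2 = 1/7, so
  g(x) = x^2/7 - 4*x/5 - 67/35.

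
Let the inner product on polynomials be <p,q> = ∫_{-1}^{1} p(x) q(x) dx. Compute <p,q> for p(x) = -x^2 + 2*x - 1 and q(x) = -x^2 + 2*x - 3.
<p,q> = 176/15

Expand the product: p(x)·q(x) = x^4 - 4*x^3 + 8*x^2 - 8*x + 3.
∫_{-1}^{1} of each monomial x^k gives [2/(k+1) if k even, 0 if k odd]. Integrating term-by-term (or equivalently evaluating the antiderivative F(x) = x^5/5 - x^4 + 8*x^3/3 - 4*x^2 + 3*x at the endpoints):
  F(1) − F(−1) = 13/15 − (-163/15) = 176/15.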